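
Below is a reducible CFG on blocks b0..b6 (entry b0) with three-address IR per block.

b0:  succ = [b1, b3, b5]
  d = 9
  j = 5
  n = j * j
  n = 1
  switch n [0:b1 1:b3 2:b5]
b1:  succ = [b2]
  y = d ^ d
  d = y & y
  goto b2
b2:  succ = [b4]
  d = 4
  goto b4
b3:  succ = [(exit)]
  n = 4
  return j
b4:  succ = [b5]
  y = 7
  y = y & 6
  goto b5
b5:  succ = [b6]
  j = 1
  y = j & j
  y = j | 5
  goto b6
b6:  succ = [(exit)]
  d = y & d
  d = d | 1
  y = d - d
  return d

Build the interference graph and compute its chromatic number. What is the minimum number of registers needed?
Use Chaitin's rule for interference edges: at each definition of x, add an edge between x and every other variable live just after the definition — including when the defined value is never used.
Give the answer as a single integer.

Answer: 3

Analysis:
def/use:
  b0 def {d,j,n} use ∅
  b1 def {d,y} use {d}
  b2 def {d} use ∅
  b3 def {n} use {j}
  b4 def {y} use ∅
  b5 def {j,y} use ∅
  b6 def {d,y} use {d,y}

Liveness:
  live b0: ∅→{d,j}
  live b1: {d}→∅
  live b2: ∅→{d}
  live b3: {j}→∅
  live b4: {d}→{d}
  live b5: {d}→{d,y}
  live b6: {d,y}→∅

Interfere edges:
  d — {j,n,y}
  j — {d,n,y}
  n — {d,j}
  y — {d,j}

Colouring:
  {d,j,n} pairwise interfere (3-clique) ⇒ χ ≥ 3
  3-colouring: c0={d}  c1={j}  c2={n,y}
  χ = 3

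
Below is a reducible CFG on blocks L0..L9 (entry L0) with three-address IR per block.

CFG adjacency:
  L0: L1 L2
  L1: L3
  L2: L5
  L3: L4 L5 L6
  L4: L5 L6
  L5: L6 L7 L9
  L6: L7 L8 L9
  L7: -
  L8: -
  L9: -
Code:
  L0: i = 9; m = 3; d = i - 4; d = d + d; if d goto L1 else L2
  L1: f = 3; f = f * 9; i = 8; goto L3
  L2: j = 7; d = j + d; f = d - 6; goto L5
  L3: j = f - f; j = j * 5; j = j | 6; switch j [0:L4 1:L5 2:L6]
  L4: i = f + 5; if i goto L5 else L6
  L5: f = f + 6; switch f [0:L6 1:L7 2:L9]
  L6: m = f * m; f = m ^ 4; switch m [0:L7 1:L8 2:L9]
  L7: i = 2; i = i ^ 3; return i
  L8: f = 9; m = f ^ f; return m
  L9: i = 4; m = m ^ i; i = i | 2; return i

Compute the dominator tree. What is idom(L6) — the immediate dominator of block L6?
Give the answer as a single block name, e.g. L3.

idom tree: L1←L0 L2←L0 L3←L1 L4←L3 L5←L0 L6←L0 L7←L0 L8←L6 L9←L0
Dom at joins:
  L5: preds {L2,L3,L4}: {L0,L2} ∩ {L0,L1,L3} ∩ {L0,L1,L3,L4} = {L0}; idom=L0
  L6: preds {L3,L4,L5}: {L0,L1,L3} ∩ {L0,L1,L3,L4} ∩ {L0,L5} = {L0}; idom=L0
  L7: preds {L5,L6}: {L0,L5} ∩ {L0,L6} = {L0}; idom=L0
  L9: preds {L5,L6}: {L0,L5} ∩ {L0,L6} = {L0}; idom=L0

idom(L6) = L0

Answer: L0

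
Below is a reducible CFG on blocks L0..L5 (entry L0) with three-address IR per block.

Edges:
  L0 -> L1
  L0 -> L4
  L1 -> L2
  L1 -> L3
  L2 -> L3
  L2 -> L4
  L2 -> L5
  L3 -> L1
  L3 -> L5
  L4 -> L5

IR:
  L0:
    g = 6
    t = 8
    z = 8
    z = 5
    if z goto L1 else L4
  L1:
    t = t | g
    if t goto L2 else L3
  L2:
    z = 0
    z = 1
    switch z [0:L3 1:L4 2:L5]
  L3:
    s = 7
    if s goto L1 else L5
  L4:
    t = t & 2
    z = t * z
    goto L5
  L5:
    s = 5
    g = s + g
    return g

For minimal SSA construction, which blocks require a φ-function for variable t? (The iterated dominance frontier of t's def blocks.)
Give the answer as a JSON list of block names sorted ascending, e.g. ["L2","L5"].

idom tree: L1←L0 L2←L1 L3←L1 L4←L0 L5←L0
Join-block Dom:
  L1: preds {L0,L3}: {L0} ∩ {L0,L1,L3} = {L0}; idom=L0
  L3: preds {L1,L2}: {L0,L1} ∩ {L0,L1,L2} = {L0,L1}; idom=L1
  L4: preds {L0,L2}: {L0} ∩ {L0,L1,L2} = {L0}; idom=L0
  L5: preds {L2,L3,L4}: {L0,L1,L2} ∩ {L0,L1,L3} ∩ {L0,L4} = {L0}; idom=L0

Frontier:
  join L1 pred L0: · stop@L0
  join L1 pred L3: L3→L1 stop@L0
  join L3 pred L1: · stop@L1
  join L3 pred L2: L2 stop@L1
  join L4 pred L0: · stop@L0
  join L4 pred L2: L2→L1 stop@L0
  join L5 pred L2: L2→L1 stop@L0
  join L5 pred L3: L3→L1 stop@L0
  join L5 pred L4: L4 stop@L0
  L0: DF=∅
  L1: DF={L1,L4,L5}
  L2: DF={L3,L4,L5}
  L3: DF={L1,L5}
  L4: DF={L5}
  L5: DF=∅

φ for t: defs {L0,L1,L4}
  DF⁺ = {L1,L4,L5}

Answer: ["L1", "L4", "L5"]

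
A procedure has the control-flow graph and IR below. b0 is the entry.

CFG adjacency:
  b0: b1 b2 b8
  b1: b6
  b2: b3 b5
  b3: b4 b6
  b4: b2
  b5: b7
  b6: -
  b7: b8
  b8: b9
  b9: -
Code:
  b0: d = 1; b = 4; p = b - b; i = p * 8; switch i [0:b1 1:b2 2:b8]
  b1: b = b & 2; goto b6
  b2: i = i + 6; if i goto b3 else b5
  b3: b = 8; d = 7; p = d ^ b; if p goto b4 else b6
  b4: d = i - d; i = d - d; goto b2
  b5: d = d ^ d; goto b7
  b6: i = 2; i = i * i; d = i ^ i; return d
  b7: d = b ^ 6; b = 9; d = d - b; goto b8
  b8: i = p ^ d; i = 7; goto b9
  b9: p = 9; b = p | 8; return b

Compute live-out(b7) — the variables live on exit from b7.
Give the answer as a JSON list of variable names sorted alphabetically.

Answer: ["d", "p"]

Analysis:
def/use:
  b0: {b,d,i,p} / ∅
  b1: {b} / {b}
  b2: {i} / {i}
  b3: {b,d,p} / ∅
  b4: {d,i} / {d,i}
  b5: {d} / {d}
  b6: {d,i} / ∅
  b7: {b,d} / {b}
  b8: {i} / {d,p}
  b9: {b,p} / ∅

Liveness:
  b0 li=∅ lo={b,d,i,p}
  b1 li={b} lo=∅
  b2 li={b,d,i,p} lo={b,d,i,p}
  b3 li={i} lo={b,d,i,p}
  b4 li={b,d,i,p} lo={b,d,i,p}
  b5 li={b,d,p} lo={b,p}
  b6 li=∅ lo=∅
  b7 li={b,p} lo={d,p}
  b8 li={d,p} lo=∅
  b9 li=∅ lo=∅

live-out(b7) = ["d", "p"]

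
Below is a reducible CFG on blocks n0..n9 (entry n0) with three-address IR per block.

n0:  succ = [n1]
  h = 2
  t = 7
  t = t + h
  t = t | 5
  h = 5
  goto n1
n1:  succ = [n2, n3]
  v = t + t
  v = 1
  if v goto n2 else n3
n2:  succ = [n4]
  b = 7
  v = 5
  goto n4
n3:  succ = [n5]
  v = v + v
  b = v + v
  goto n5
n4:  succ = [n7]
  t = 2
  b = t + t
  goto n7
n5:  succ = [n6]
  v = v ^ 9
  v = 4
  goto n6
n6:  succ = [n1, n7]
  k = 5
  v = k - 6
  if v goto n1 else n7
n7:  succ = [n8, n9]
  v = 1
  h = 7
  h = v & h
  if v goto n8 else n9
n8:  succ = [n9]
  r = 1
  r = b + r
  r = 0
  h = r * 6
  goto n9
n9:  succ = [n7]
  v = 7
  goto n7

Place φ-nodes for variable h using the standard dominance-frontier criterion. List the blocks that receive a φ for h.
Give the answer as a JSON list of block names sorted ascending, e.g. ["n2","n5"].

idom tree: n1←n0 n2←n1 n3←n1 n4←n2 n5←n3 n6←n5 n7←n1 n8←n7 n9←n7
Dom at joins:
  n1: preds {n0,n6}: {n0} ∩ {n0,n1,n3,n5,n6} = {n0}; idom=n0
  n7: preds {n4,n6,n9}: {n0,n1,n2,n4} ∩ {n0,n1,n3,n5,n6} ∩ {n0,n1,n7,n9} = {n0,n1}; idom=n1
  n9: preds {n7,n8}: {n0,n1,n7} ∩ {n0,n1,n7,n8} = {n0,n1,n7}; idom=n7

Frontier:
  n1←n0: walk · to n0
  n1←n6: walk n6→n5→n3→n1 to n0
  n7←n4: walk n4→n2 to n1
  n7←n6: walk n6→n5→n3 to n1
  n7←n9: walk n9→n7 to n1
  n9←n7: walk · to n7
  n9←n8: walk n8 to n7
  DF(n0)=∅
  DF(n1)={n1}
  DF(n2)={n7}
  DF(n3)={n1,n7}
  DF(n4)={n7}
  DF(n5)={n1,n7}
  DF(n6)={n1,n7}
  DF(n7)={n7}
  DF(n8)={n9}
  DF(n9)={n7}

φ for h: defs {n0,n7,n8}
  DF⁺ = {n7,n9}

Answer: ["n7", "n9"]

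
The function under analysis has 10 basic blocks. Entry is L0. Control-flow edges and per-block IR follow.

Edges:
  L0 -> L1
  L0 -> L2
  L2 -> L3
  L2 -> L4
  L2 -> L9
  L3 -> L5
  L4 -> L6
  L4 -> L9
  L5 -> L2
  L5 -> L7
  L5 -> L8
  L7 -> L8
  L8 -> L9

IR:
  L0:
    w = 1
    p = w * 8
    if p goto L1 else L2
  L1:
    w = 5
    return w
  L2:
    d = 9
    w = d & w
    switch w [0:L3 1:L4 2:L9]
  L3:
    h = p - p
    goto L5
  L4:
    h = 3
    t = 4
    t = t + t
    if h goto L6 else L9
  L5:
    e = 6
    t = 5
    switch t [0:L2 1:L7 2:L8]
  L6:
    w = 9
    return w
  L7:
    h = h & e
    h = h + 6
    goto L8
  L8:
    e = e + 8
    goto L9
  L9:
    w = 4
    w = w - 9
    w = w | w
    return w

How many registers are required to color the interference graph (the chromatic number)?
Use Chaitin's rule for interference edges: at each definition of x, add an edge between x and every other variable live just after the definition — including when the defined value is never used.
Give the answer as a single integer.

Per-block:
  L0 def {p,w} use ∅
  L1 def {w} use ∅
  L2 def {d,w} use {w}
  L3 def {h} use {p}
  L4 def {h,t} use ∅
  L5 def {e,t} use ∅
  L6 def {w} use ∅
  L7 def {h} use {e,h}
  L8 def {e} use {e}
  L9 def {w} use ∅

Backward fixpoint:
  live L0: ∅→{p,w}
  live L1: ∅→∅
  live L2: {p,w}→{p,w}
  live L3: {p,w}→{h,p,w}
  live L4: ∅→∅
  live L5: {h,p,w}→{e,h,p,w}
  live L6: ∅→∅
  live L7: {e,h}→{e}
  live L8: {e}→∅
  live L9: ∅→∅

Conflict graph:
  d: {p,w}
  e: {h,p,t,w}
  h: {e,p,t,w}
  p: {d,e,h,t,w}
  t: {e,h,p,w}
  w: {d,e,h,p,t}

Colouring:
  clique {e,h,p,t,w} ⇒ need ≥ 5
  assign d→R2 e→R2 h→R3 p→R0 t→R4 w→R1 — no edge inside a register ⇒ χ ≤ 5
  χ = 5

Answer: 5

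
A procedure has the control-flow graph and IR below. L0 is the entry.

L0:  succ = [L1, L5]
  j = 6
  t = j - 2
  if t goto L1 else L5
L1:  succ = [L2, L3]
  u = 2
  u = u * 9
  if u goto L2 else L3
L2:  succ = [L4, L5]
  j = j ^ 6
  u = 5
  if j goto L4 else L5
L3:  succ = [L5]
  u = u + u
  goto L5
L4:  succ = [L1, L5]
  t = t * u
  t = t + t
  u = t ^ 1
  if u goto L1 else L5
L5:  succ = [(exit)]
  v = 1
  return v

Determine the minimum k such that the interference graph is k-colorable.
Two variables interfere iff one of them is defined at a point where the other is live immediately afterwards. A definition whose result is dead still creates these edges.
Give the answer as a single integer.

Per-block:
  L0: {j,t} / ∅
  L1: {u} / ∅
  L2: {j,u} / {j}
  L3: {u} / {u}
  L4: {t,u} / {t,u}
  L5: {v} / ∅

Liveness:
  L0 li=∅ lo={j,t}
  L1 li={j,t} lo={j,t,u}
  L2 li={j,t} lo={j,t,u}
  L3 li={u} lo=∅
  L4 li={j,t,u} lo={j,t}
  L5 li=∅ lo=∅

Conflict graph:
  j — {t,u}
  t — {j,u}
  u — {j,t}
  v — ∅

Registers:
  {j,t,u} pairwise interfere (3-clique) ⇒ χ ≥ 3
  assign j→R0 t→R1 u→R2 v→R0 — no edge inside a register ⇒ χ ≤ 3
  χ = 3

Answer: 3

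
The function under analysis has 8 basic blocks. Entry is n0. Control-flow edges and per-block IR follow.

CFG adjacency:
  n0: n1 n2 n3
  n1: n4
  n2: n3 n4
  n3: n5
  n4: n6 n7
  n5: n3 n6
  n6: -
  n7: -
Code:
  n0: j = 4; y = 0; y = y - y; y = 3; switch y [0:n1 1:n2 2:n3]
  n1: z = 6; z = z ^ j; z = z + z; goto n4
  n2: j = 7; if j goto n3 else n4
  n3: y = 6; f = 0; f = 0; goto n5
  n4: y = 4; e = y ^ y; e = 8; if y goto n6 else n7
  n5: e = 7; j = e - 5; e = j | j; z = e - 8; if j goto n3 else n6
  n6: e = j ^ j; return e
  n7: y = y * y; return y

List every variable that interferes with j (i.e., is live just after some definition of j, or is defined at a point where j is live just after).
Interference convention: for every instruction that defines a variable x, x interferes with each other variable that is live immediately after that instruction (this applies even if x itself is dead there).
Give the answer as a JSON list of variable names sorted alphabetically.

Per-block:
  n0: def={j,y} ue=∅
  n1: def={z} ue={j}
  n2: def={j} ue=∅
  n3: def={f,y} ue=∅
  n4: def={e,y} ue=∅
  n5: def={e,j,z} ue=∅
  n6: def={e} ue={j}
  n7: def={y} ue={y}

Live sets:
  n0 li=∅ lo={j}
  n1 li={j} lo={j}
  n2 li=∅ lo={j}
  n3 li=∅ lo=∅
  n4 li={j} lo={j,y}
  n5 li=∅ lo={j}
  n6 li={j} lo=∅
  n7 li={y} lo=∅

Interfere edges:
  e↔{j,y}
  f↔∅
  j↔{e,y,z}
  y↔{e,j}
  z↔{j}

N(j) = ["e", "y", "z"]

Answer: ["e", "y", "z"]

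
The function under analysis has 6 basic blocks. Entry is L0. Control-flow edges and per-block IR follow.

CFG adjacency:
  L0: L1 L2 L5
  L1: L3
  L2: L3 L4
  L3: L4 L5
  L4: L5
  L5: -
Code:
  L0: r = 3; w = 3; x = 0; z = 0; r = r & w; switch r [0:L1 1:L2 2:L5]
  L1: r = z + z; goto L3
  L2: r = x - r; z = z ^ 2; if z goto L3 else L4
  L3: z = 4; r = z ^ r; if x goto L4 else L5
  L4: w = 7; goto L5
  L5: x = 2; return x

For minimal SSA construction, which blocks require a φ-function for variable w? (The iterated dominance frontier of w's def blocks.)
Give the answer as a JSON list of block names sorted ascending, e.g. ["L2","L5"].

idom tree: L1←L0 L2←L0 L3←L0 L4←L0 L5←L0
Join-block Dom:
  L3: preds {L1,L2}: {L0,L1} ∩ {L0,L2} = {L0}; idom=L0
  L4: preds {L2,L3}: {L0,L2} ∩ {L0,L3} = {L0}; idom=L0
  L5: preds {L0,L3,L4}: {L0} ∩ {L0,L3} ∩ {L0,L4} = {L0}; idom=L0

DF walk-up:
  L3←L1: walk L1 to L0
  L3←L2: walk L2 to L0
  L4←L2: walk L2 to L0
  L4←L3: walk L3 to L0
  L5←L0: walk · to L0
  L5←L3: walk L3 to L0
  L5←L4: walk L4 to L0
  DF(L0)=∅
  DF(L1)={L3}
  DF(L2)={L3,L4}
  DF(L3)={L4,L5}
  DF(L4)={L5}
  DF(L5)=∅

φ for w: defs {L0,L4}
  DF⁺ = {L5}

Answer: ["L5"]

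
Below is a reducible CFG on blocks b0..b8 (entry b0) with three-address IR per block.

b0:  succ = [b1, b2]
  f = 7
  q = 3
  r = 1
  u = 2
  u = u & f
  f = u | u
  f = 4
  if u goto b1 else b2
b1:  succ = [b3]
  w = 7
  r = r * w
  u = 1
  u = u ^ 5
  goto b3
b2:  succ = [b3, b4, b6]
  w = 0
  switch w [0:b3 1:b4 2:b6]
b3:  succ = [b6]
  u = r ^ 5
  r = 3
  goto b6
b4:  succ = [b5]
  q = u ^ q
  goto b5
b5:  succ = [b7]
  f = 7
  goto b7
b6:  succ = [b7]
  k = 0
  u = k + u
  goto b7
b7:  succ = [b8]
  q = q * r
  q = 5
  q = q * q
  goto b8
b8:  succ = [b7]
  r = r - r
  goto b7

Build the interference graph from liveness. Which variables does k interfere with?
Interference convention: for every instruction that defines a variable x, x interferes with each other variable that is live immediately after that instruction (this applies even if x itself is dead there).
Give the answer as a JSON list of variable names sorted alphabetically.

Block summaries:
  b0: def={f,q,r,u} ue=∅
  b1: def={r,u,w} ue={r}
  b2: def={w} ue=∅
  b3: def={r,u} ue={r}
  b4: def={q} ue={q,u}
  b5: def={f} ue=∅
  b6: def={k,u} ue={u}
  b7: def={q} ue={q,r}
  b8: def={r} ue={r}

Live sets:
  b0: in=∅ out={q,r,u}
  b1: in={q,r} out={q,r}
  b2: in={q,r,u} out={q,r,u}
  b3: in={q,r} out={q,r,u}
  b4: in={q,r,u} out={q,r}
  b5: in={q,r} out={q,r}
  b6: in={q,r,u} out={q,r}
  b7: in={q,r} out={q,r}
  b8: in={q,r} out={q,r}

Interference:
  f — {q,r,u}
  k — {q,r,u}
  q — {f,k,r,u,w}
  r — {f,k,q,u,w}
  u — {f,k,q,r,w}
  w — {q,r,u}

N(k) = ["q", "r", "u"]

Answer: ["q", "r", "u"]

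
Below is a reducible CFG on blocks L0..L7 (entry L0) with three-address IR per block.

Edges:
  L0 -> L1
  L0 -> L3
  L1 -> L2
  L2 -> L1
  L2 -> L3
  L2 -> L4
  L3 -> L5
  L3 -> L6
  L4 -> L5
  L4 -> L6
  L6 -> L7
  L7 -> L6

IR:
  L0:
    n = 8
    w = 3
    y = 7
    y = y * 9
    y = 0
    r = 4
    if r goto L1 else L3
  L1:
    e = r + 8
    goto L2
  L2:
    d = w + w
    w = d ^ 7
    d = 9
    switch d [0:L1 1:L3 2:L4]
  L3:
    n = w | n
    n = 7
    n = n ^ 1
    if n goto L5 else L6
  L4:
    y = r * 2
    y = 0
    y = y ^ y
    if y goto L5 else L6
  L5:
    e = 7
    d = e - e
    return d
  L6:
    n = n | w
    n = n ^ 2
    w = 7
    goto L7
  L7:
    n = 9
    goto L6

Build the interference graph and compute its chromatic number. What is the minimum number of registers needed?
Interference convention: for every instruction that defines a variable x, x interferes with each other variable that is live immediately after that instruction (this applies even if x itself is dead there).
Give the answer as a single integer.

Answer: 4

Derivation:
def/use:
  L0 def {n,r,w,y} use ∅
  L1 def {e} use {r}
  L2 def {d,w} use {w}
  L3 def {n} use {n,w}
  L4 def {y} use {r}
  L5 def {d,e} use ∅
  L6 def {n,w} use {n,w}
  L7 def {n} use ∅

Live sets:
  L0: in=∅ out={n,r,w}
  L1: in={n,r,w} out={n,r,w}
  L2: in={n,r,w} out={n,r,w}
  L3: in={n,w} out={n,w}
  L4: in={n,r,w} out={n,w}
  L5: in=∅ out=∅
  L6: in={n,w} out={w}
  L7: in={w} out={n,w}

Interference:
  d↔{n,r,w}
  e↔{n,r,w}
  n↔{d,e,r,w,y}
  r↔{d,e,n,w}
  w↔{d,e,n,r,y}
  y↔{n,w}

Registers:
  clique {d,n,r,w} ⇒ need ≥ 4
  assign d→r3 e→r3 n→r0 r→r2 w→r1 y→r2 — no edge inside a register ⇒ χ ≤ 4
  χ = 4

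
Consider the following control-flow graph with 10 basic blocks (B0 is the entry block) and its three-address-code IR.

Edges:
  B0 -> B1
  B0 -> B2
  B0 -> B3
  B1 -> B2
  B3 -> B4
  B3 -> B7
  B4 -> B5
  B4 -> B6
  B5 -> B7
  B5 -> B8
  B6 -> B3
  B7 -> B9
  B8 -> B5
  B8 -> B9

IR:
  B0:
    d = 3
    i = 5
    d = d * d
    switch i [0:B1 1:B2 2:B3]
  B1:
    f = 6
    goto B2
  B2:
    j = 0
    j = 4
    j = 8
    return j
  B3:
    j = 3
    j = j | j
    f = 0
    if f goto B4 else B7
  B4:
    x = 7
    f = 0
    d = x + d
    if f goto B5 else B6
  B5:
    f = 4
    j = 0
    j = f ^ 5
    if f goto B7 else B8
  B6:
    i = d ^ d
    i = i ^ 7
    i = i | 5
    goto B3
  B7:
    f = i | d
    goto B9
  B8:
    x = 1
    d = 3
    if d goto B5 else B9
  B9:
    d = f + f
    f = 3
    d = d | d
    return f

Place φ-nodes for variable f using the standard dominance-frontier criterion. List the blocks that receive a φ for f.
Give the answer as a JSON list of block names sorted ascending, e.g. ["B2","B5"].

Answer: ["B2", "B3", "B5", "B7", "B9"]

Analysis:
idom tree: B1←B0 B2←B0 B3←B0 B4←B3 B5←B4 B6←B4 B7←B3 B8←B5 B9←B3
Dom at joins:
  B2: preds {B0,B1}: {B0} ∩ {B0,B1} = {B0}; idom=B0
  B3: preds {B0,B6}: {B0} ∩ {B0,B3,B4,B6} = {B0}; idom=B0
  B5: preds {B4,B8}: {B0,B3,B4} ∩ {B0,B3,B4,B5,B8} = {B0,B3,B4}; idom=B4
  B7: preds {B3,B5}: {B0,B3} ∩ {B0,B3,B4,B5} = {B0,B3}; idom=B3
  B9: preds {B7,B8}: {B0,B3,B7} ∩ {B0,B3,B4,B5,B8} = {B0,B3}; idom=B3

DF derivation:
  join B2 pred B0: · stop@B0
  join B2 pred B1: B1 stop@B0
  join B3 pred B0: · stop@B0
  join B3 pred B6: B6→B4→B3 stop@B0
  join B5 pred B4: · stop@B4
  join B5 pred B8: B8→B5 stop@B4
  join B7 pred B3: · stop@B3
  join B7 pred B5: B5→B4 stop@B3
  join B9 pred B7: B7 stop@B3
  join B9 pred B8: B8→B5→B4 stop@B3
  DF(B0)=∅
  DF(B1)={B2}
  DF(B2)=∅
  DF(B3)={B3}
  DF(B4)={B3,B7,B9}
  DF(B5)={B5,B7,B9}
  DF(B6)={B3}
  DF(B7)={B9}
  DF(B8)={B5,B9}
  DF(B9)=∅

φ for f: defs {B1,B3,B4,B5,B7,B9}
  DF⁺ = {B2,B3,B5,B7,B9}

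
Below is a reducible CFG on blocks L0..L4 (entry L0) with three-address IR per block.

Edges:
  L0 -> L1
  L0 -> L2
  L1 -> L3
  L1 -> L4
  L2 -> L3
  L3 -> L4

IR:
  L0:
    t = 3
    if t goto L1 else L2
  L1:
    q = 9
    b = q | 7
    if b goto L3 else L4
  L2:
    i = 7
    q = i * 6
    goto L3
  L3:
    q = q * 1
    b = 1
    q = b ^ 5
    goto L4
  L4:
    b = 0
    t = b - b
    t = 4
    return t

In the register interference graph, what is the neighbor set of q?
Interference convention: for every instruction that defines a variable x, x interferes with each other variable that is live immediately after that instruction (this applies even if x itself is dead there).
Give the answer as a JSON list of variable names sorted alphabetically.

Answer: ["b"]

Derivation:
Block summaries:
  L0 def {t} use ∅
  L1 def {b,q} use ∅
  L2 def {i,q} use ∅
  L3 def {b,q} use {q}
  L4 def {b,t} use ∅

Liveness:
  L0: in=∅ out=∅
  L1: in=∅ out={q}
  L2: in=∅ out={q}
  L3: in={q} out=∅
  L4: in=∅ out=∅

Interfere edges:
  b: {q}
  i: ∅
  q: {b}
  t: ∅

N(q) = ["b"]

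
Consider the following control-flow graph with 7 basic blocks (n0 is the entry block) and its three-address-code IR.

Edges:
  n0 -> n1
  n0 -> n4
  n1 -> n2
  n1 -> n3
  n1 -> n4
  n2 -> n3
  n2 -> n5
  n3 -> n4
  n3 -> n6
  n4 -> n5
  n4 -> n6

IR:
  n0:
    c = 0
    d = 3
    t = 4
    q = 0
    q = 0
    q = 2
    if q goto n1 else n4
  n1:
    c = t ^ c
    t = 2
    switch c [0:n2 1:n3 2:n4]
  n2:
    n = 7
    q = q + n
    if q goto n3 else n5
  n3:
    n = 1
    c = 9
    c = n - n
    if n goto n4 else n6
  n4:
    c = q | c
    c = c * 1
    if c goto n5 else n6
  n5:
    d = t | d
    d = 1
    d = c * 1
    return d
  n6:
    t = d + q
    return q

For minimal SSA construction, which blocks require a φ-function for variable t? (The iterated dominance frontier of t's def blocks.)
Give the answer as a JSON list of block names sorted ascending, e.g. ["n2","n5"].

Answer: ["n4", "n5", "n6"]

Derivation:
idom tree: n1←n0 n2←n1 n3←n1 n4←n0 n5←n0 n6←n0
Dom at joins:
  n3: preds {n1,n2}: {n0,n1} ∩ {n0,n1,n2} = {n0,n1}; idom=n1
  n4: preds {n0,n1,n3}: {n0} ∩ {n0,n1} ∩ {n0,n1,n3} = {n0}; idom=n0
  n5: preds {n2,n4}: {n0,n1,n2} ∩ {n0,n4} = {n0}; idom=n0
  n6: preds {n3,n4}: {n0,n1,n3} ∩ {n0,n4} = {n0}; idom=n0

DF derivation:
  n3←n1: walk · to n1
  n3←n2: walk n2 to n1
  n4←n0: walk · to n0
  n4←n1: walk n1 to n0
  n4←n3: walk n3→n1 to n0
  n5←n2: walk n2→n1 to n0
  n5←n4: walk n4 to n0
  n6←n3: walk n3→n1 to n0
  n6←n4: walk n4 to n0
  n0 → ∅
  n1 → {n4,n5,n6}
  n2 → {n3,n5}
  n3 → {n4,n6}
  n4 → {n5,n6}
  n5 → ∅
  n6 → ∅

φ for t: defs {n0,n1,n6}
  DF⁺ = {n4,n5,n6}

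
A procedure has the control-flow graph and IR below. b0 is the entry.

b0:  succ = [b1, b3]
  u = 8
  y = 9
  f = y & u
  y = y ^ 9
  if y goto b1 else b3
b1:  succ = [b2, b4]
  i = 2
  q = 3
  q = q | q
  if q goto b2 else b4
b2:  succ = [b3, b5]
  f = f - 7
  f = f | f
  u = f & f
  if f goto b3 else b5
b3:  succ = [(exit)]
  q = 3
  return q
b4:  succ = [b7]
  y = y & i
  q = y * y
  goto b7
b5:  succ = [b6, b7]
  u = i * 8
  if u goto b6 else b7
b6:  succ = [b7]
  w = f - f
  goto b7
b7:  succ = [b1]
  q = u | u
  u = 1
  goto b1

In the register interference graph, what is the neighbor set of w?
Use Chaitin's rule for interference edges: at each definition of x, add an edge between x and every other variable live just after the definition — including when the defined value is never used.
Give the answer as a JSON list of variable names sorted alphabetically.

Answer: ["f", "u", "y"]

Working:
def/use:
  b0: def={f,u,y} ue=∅
  b1: def={i,q} ue=∅
  b2: def={f,u} ue={f}
  b3: def={q} ue=∅
  b4: def={q,y} ue={i,y}
  b5: def={u} ue={i}
  b6: def={w} ue={f}
  b7: def={q,u} ue={u}

Live sets:
  b0: in=∅ out={f,u,y}
  b1: in={f,u,y} out={f,i,u,y}
  b2: in={f,i,y} out={f,i,y}
  b3: in=∅ out=∅
  b4: in={f,i,u,y} out={f,u,y}
  b5: in={f,i,y} out={f,u,y}
  b6: in={f,u,y} out={f,u,y}
  b7: in={f,u,y} out={f,u,y}

Interfere edges:
  f — {i,q,u,w,y}
  i — {f,q,u,y}
  q — {f,i,u,y}
  u — {f,i,q,w,y}
  w — {f,u,y}
  y — {f,i,q,u,w}

N(w) = ["f", "u", "y"]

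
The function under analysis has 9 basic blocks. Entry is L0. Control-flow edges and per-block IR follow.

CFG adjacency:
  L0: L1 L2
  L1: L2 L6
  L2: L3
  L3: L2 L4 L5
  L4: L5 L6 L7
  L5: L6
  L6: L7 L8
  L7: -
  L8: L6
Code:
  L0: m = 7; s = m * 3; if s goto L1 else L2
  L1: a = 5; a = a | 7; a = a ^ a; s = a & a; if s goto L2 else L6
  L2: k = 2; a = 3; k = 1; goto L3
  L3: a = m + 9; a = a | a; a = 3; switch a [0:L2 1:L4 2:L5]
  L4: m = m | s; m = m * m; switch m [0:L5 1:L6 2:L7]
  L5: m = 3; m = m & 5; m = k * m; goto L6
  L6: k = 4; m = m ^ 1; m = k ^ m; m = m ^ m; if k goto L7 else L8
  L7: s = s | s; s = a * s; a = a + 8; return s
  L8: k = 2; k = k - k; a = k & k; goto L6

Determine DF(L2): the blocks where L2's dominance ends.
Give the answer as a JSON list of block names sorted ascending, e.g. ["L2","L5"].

Answer: ["L2", "L6", "L7"]

Analysis:
idom tree: L1←L0 L2←L0 L3←L2 L4←L3 L5←L3 L6←L0 L7←L0 L8←L6
Dom∩ at merges:
  L2: preds {L0,L1,L3}: {L0} ∩ {L0,L1} ∩ {L0,L2,L3} = {L0}; idom=L0
  L5: preds {L3,L4}: {L0,L2,L3} ∩ {L0,L2,L3,L4} = {L0,L2,L3}; idom=L3
  L6: preds {L1,L4,L5,L8}: {L0,L1} ∩ {L0,L2,L3,L4} ∩ {L0,L2,L3,L5} ∩ {L0,L6,L8} = {L0}; idom=L0
  L7: preds {L4,L6}: {L0,L2,L3,L4} ∩ {L0,L6} = {L0}; idom=L0

Frontier:
  join L2 pred L0: · stop@L0
  join L2 pred L1: L1 stop@L0
  join L2 pred L3: L3→L2 stop@L0
  join L5 pred L3: · stop@L3
  join L5 pred L4: L4 stop@L3
  join L6 pred L1: L1 stop@L0
  join L6 pred L4: L4→L3→L2 stop@L0
  join L6 pred L5: L5→L3→L2 stop@L0
  join L6 pred L8: L8→L6 stop@L0
  join L7 pred L4: L4→L3→L2 stop@L0
  join L7 pred L6: L6 stop@L0
  DF(L0)=∅
  DF(L1)={L2,L6}
  DF(L2)={L2,L6,L7}
  DF(L3)={L2,L6,L7}
  DF(L4)={L5,L6,L7}
  DF(L5)={L6}
  DF(L6)={L6,L7}
  DF(L7)=∅
  DF(L8)={L6}

DF(L2) = ["L2", "L6", "L7"]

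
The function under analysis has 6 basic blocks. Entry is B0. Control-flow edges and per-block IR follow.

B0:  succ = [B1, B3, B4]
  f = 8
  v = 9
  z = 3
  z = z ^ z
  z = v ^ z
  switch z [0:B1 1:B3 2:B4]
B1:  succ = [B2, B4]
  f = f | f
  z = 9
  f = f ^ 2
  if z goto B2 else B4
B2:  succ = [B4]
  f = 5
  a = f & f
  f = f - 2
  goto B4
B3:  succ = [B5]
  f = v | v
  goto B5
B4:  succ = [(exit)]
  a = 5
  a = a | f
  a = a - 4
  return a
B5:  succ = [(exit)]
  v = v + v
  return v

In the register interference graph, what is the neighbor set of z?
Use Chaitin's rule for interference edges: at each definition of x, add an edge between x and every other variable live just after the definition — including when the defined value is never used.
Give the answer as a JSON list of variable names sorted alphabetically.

def/use:
  B0: def={f,v,z} ue=∅
  B1: def={f,z} ue={f}
  B2: def={a,f} ue=∅
  B3: def={f} ue={v}
  B4: def={a} ue={f}
  B5: def={v} ue={v}

Live sets:
  B0: in=∅ out={f,v}
  B1: in={f} out={f}
  B2: in=∅ out={f}
  B3: in={v} out={v}
  B4: in={f} out=∅
  B5: in={v} out=∅

Conflict graph:
  a: {f}
  f: {a,v,z}
  v: {f,z}
  z: {f,v}

N(z) = ["f", "v"]

Answer: ["f", "v"]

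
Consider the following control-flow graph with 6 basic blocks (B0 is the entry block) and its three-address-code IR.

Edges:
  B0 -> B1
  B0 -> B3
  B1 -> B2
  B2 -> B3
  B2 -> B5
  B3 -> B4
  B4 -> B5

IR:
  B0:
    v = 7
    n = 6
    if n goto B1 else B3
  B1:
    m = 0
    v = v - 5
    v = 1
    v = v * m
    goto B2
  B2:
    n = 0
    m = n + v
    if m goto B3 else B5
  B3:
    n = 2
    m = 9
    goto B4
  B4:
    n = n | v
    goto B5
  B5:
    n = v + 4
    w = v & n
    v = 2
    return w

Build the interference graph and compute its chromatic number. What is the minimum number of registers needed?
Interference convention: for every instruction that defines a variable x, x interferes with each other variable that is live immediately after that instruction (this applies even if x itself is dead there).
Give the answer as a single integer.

Answer: 3

Derivation:
def/use:
  B0: def={n,v} ue=∅
  B1: def={m,v} ue={v}
  B2: def={m,n} ue={v}
  B3: def={m,n} ue=∅
  B4: def={n} ue={n,v}
  B5: def={n,v,w} ue={v}

Backward fixpoint:
  B0: in=∅ out={v}
  B1: in={v} out={v}
  B2: in={v} out={v}
  B3: in={v} out={n,v}
  B4: in={n,v} out={v}
  B5: in={v} out=∅

Interference:
  m: {n,v}
  n: {m,v}
  v: {m,n,w}
  w: {v}

Registers:
  clique {m,n,v} ⇒ need ≥ 3
  3-colouring: c0={v}  c1={m,w}  c2={n}
  χ = 3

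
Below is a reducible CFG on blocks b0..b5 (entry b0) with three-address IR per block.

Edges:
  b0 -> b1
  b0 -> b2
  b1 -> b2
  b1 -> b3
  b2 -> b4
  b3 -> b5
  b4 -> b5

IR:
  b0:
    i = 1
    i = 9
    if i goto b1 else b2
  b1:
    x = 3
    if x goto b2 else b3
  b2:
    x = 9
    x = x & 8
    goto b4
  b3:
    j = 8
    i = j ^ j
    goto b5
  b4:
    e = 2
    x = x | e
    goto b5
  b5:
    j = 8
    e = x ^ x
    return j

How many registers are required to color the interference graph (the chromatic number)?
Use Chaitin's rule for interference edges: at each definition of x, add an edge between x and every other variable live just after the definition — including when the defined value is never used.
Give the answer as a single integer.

Block summaries:
  b0: {i} / ∅
  b1: {x} / ∅
  b2: {x} / ∅
  b3: {i,j} / ∅
  b4: {e,x} / {x}
  b5: {e,j} / {x}

Backward fixpoint:
  b0: in=∅ out=∅
  b1: in=∅ out={x}
  b2: in=∅ out={x}
  b3: in={x} out={x}
  b4: in={x} out={x}
  b5: in={x} out=∅

Conflict graph:
  e — {j,x}
  i — {x}
  j — {e,x}
  x — {e,i,j}

Chromatic number:
  clique {e,j,x} ⇒ need ≥ 3
  assign e→r1 i→r1 j→r2 x→r0 — no edge inside a register ⇒ χ ≤ 3
  χ = 3

Answer: 3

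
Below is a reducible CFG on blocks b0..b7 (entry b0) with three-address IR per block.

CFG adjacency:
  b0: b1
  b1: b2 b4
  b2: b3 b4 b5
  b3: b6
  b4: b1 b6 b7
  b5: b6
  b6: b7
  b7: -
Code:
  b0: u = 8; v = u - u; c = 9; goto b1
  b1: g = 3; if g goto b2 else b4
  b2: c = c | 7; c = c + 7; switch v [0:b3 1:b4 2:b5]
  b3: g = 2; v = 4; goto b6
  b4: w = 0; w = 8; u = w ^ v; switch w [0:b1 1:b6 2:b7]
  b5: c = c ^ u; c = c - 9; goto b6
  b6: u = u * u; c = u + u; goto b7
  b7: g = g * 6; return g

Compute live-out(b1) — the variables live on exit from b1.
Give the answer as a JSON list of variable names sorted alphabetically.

Per-block:
  b0 def {c,u,v} use ∅
  b1 def {g} use ∅
  b2 def {c} use {c,v}
  b3 def {g,v} use ∅
  b4 def {u,w} use {v}
  b5 def {c} use {c,u}
  b6 def {c,u} use {u}
  b7 def {g} use {g}

Liveness:
  live b0: ∅→{c,u,v}
  live b1: {c,u,v}→{c,g,u,v}
  live b2: {c,g,u,v}→{c,g,u,v}
  live b3: {u}→{g,u}
  live b4: {c,g,v}→{c,g,u,v}
  live b5: {c,g,u}→{g,u}
  live b6: {g,u}→{g}
  live b7: {g}→∅

live-out(b1) = ["c", "g", "u", "v"]

Answer: ["c", "g", "u", "v"]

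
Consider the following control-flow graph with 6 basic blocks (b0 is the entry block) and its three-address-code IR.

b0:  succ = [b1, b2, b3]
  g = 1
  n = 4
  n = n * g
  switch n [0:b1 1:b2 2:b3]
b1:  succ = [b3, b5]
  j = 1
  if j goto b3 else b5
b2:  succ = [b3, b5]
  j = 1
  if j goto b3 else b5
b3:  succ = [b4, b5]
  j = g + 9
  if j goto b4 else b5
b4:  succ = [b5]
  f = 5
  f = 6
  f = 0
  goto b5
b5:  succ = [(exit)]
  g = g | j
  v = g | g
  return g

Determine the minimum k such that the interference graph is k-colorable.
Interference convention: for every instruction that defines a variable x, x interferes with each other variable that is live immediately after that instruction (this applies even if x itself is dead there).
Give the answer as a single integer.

def/use:
  b0 def {g,n} use ∅
  b1 def {j} use ∅
  b2 def {j} use ∅
  b3 def {j} use {g}
  b4 def {f} use ∅
  b5 def {g,v} use {g,j}

Liveness:
  b0 li=∅ lo={g}
  b1 li={g} lo={g,j}
  b2 li={g} lo={g,j}
  b3 li={g} lo={g,j}
  b4 li={g,j} lo={g,j}
  b5 li={g,j} lo=∅

Conflict graph:
  f — {g,j}
  g — {f,j,n,v}
  j — {f,g}
  n — {g}
  v — {g}

Registers:
  lower bound: {f,g,j} mutually conflict ⇒ χ ≥ 3
  assign f→c1 g→c0 j→c2 n→c1 v→c1 — no edge inside a register ⇒ χ ≤ 3
  χ = 3

Answer: 3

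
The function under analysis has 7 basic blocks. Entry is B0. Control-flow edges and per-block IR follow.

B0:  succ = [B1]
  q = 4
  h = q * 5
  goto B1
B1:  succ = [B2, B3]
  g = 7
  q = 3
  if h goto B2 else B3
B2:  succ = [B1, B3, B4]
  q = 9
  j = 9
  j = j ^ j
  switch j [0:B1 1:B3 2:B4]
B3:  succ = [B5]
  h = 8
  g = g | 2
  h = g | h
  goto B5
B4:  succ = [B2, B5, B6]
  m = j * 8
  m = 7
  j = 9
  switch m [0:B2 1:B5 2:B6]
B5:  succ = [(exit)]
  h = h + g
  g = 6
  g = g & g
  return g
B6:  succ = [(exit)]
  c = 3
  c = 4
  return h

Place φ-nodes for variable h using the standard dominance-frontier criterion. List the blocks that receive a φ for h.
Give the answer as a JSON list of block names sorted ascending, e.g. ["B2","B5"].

idom tree: B1←B0 B2←B1 B3←B1 B4←B2 B5←B1 B6←B4
Join-block Dom:
  B1: preds {B0,B2}: {B0} ∩ {B0,B1,B2} = {B0}; idom=B0
  B2: preds {B1,B4}: {B0,B1} ∩ {B0,B1,B2,B4} = {B0,B1}; idom=B1
  B3: preds {B1,B2}: {B0,B1} ∩ {B0,B1,B2} = {B0,B1}; idom=B1
  B5: preds {B3,B4}: {B0,B1,B3} ∩ {B0,B1,B2,B4} = {B0,B1}; idom=B1

DF derivation:
  B1←B0: walk · to B0
  B1←B2: walk B2→B1 to B0
  B2←B1: walk · to B1
  B2←B4: walk B4→B2 to B1
  B3←B1: walk · to B1
  B3←B2: walk B2 to B1
  B5←B3: walk B3 to B1
  B5←B4: walk B4→B2 to B1
  B0: DF=∅
  B1: DF={B1}
  B2: DF={B1,B2,B3,B5}
  B3: DF={B5}
  B4: DF={B2,B5}
  B5: DF=∅
  B6: DF=∅

φ for h: defs {B0,B3,B5}
  DF⁺ = {B5}

Answer: ["B5"]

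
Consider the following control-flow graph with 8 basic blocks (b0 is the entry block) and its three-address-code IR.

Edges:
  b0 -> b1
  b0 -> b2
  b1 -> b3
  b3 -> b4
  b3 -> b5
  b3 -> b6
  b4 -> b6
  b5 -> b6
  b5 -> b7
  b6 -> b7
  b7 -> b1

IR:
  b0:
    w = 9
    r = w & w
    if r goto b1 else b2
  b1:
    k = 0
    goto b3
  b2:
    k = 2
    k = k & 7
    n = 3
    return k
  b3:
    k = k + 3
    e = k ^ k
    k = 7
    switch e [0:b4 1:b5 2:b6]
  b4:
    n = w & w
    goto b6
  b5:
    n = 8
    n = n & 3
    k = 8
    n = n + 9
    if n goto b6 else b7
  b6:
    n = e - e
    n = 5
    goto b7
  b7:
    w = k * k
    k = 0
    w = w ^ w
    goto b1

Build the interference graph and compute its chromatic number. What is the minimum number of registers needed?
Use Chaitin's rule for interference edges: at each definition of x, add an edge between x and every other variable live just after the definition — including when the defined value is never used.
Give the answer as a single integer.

Block summaries:
  b0: {r,w} / ∅
  b1: {k} / ∅
  b2: {k,n} / ∅
  b3: {e,k} / {k}
  b4: {n} / {w}
  b5: {k,n} / ∅
  b6: {n} / {e}
  b7: {k,w} / {k}

Liveness:
  live b0: ∅→{w}
  live b1: {w}→{k,w}
  live b2: ∅→∅
  live b3: {k,w}→{e,k,w}
  live b4: {e,k,w}→{e,k}
  live b5: {e}→{e,k}
  live b6: {e,k}→{k}
  live b7: {k}→{w}

Interference:
  e — {k,n,w}
  k — {e,n,w}
  n — {e,k}
  r — {w}
  w — {e,k,r}

Chromatic number:
  {e,k,n} pairwise interfere (3-clique) ⇒ χ ≥ 3
  assign e→R0 k→R1 n→R2 r→R0 w→R2 — no edge inside a register ⇒ χ ≤ 3
  χ = 3

Answer: 3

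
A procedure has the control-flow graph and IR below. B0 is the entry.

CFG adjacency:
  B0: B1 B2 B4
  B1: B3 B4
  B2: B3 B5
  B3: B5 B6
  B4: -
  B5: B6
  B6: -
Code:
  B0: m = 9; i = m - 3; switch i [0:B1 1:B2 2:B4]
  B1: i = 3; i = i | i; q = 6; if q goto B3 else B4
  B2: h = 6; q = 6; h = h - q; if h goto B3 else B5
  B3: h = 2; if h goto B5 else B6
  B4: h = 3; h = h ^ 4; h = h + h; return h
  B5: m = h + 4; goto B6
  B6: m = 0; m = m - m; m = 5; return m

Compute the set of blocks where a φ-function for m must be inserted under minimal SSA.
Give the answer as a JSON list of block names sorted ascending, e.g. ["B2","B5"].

Answer: ["B6"]

Analysis:
idom tree: B1←B0 B2←B0 B3←B0 B4←B0 B5←B0 B6←B0
Dom at joins:
  B3: preds {B1,B2}: {B0,B1} ∩ {B0,B2} = {B0}; idom=B0
  B4: preds {B0,B1}: {B0} ∩ {B0,B1} = {B0}; idom=B0
  B5: preds {B2,B3}: {B0,B2} ∩ {B0,B3} = {B0}; idom=B0
  B6: preds {B3,B5}: {B0,B3} ∩ {B0,B5} = {B0}; idom=B0

DF derivation:
  join B3 pred B1: B1 stop@B0
  join B3 pred B2: B2 stop@B0
  join B4 pred B0: · stop@B0
  join B4 pred B1: B1 stop@B0
  join B5 pred B2: B2 stop@B0
  join B5 pred B3: B3 stop@B0
  join B6 pred B3: B3 stop@B0
  join B6 pred B5: B5 stop@B0
  B0 → ∅
  B1 → {B3,B4}
  B2 → {B3,B5}
  B3 → {B5,B6}
  B4 → ∅
  B5 → {B6}
  B6 → ∅

φ for m: defs {B0,B5,B6}
  DF⁺ = {B6}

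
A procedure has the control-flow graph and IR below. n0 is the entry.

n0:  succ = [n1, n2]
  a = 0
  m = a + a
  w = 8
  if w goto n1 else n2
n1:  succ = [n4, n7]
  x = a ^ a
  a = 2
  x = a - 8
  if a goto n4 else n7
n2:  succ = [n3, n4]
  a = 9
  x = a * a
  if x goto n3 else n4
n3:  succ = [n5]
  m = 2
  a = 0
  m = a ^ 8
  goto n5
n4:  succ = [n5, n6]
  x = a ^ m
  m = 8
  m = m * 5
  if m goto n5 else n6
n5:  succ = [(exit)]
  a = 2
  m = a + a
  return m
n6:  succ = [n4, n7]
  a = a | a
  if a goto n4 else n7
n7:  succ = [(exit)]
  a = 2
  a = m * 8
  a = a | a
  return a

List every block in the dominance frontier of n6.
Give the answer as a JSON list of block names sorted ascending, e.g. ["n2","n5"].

Answer: ["n4", "n7"]

Working:
idom tree: n1←n0 n2←n0 n3←n2 n4←n0 n5←n0 n6←n4 n7←n0
Join-block Dom:
  n4: preds {n1,n2,n6}: {n0,n1} ∩ {n0,n2} ∩ {n0,n4,n6} = {n0}; idom=n0
  n5: preds {n3,n4}: {n0,n2,n3} ∩ {n0,n4} = {n0}; idom=n0
  n7: preds {n1,n6}: {n0,n1} ∩ {n0,n4,n6} = {n0}; idom=n0

DF derivation:
  n4←n1: walk n1 to n0
  n4←n2: walk n2 to n0
  n4←n6: walk n6→n4 to n0
  n5←n3: walk n3→n2 to n0
  n5←n4: walk n4 to n0
  n7←n1: walk n1 to n0
  n7←n6: walk n6→n4 to n0
  n0: DF=∅
  n1: DF={n4,n7}
  n2: DF={n4,n5}
  n3: DF={n5}
  n4: DF={n4,n5,n7}
  n5: DF=∅
  n6: DF={n4,n7}
  n7: DF=∅

DF(n6) = ["n4", "n7"]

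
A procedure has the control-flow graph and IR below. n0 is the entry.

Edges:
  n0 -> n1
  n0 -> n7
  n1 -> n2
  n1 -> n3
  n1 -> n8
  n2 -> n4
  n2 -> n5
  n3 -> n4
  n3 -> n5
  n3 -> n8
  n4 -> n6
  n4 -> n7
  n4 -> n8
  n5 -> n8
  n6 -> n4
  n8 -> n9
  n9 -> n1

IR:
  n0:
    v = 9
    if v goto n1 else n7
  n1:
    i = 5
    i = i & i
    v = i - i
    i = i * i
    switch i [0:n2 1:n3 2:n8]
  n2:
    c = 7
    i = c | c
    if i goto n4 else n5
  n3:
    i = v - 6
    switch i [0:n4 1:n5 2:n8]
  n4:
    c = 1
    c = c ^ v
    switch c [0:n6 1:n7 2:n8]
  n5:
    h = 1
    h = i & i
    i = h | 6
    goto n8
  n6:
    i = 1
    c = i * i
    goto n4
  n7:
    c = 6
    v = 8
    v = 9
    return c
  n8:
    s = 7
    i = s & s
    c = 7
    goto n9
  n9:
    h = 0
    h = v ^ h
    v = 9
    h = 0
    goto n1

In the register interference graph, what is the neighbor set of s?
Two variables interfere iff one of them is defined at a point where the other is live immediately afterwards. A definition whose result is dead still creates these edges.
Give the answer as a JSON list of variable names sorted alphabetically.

def/use:
  n0: def={v} ue=∅
  n1: def={i,v} ue=∅
  n2: def={c,i} ue=∅
  n3: def={i} ue={v}
  n4: def={c} ue={v}
  n5: def={h,i} ue={i}
  n6: def={c,i} ue=∅
  n7: def={c,v} ue=∅
  n8: def={c,i,s} ue=∅
  n9: def={h,v} ue={v}

Live sets:
  n0: in=∅ out=∅
  n1: in=∅ out={v}
  n2: in={v} out={i,v}
  n3: in={v} out={i,v}
  n4: in={v} out={v}
  n5: in={i,v} out={v}
  n6: in={v} out={v}
  n7: in=∅ out=∅
  n8: in={v} out={v}
  n9: in={v} out=∅

Conflict graph:
  c: {v}
  h: {i,v}
  i: {h,v}
  s: {v}
  v: {c,h,i,s}

N(s) = ["v"]

Answer: ["v"]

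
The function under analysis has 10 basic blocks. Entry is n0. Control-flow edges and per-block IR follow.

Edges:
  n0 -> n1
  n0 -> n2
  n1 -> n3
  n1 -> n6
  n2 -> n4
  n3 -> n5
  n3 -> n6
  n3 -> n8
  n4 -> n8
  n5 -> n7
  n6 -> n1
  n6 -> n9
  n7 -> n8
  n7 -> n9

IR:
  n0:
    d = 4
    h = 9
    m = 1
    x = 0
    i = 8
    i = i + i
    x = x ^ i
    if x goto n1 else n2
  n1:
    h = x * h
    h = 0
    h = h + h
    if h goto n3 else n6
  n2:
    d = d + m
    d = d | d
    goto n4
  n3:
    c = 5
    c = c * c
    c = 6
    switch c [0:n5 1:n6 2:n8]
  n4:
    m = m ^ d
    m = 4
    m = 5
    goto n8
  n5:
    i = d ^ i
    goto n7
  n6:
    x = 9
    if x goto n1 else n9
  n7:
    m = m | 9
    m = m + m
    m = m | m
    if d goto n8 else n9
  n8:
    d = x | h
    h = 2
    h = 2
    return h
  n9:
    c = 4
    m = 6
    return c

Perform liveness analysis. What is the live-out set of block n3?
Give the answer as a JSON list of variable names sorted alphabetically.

def/use:
  n0: def={d,h,i,m,x} ue=∅
  n1: def={h} ue={h,x}
  n2: def={d} ue={d,m}
  n3: def={c} ue=∅
  n4: def={m} ue={d,m}
  n5: def={i} ue={d,i}
  n6: def={x} ue=∅
  n7: def={m} ue={d,m}
  n8: def={d,h} ue={h,x}
  n9: def={c,m} ue=∅

Backward fixpoint:
  n0 li=∅ lo={d,h,i,m,x}
  n1 li={d,h,i,m,x} lo={d,h,i,m,x}
  n2 li={d,h,m,x} lo={d,h,m,x}
  n3 li={d,h,i,m,x} lo={d,h,i,m,x}
  n4 li={d,h,m,x} lo={h,x}
  n5 li={d,h,i,m,x} lo={d,h,m,x}
  n6 li={d,h,i,m} lo={d,h,i,m,x}
  n7 li={d,h,m,x} lo={h,x}
  n8 li={h,x} lo=∅
  n9 li=∅ lo=∅

live-out(n3) = ["d", "h", "i", "m", "x"]

Answer: ["d", "h", "i", "m", "x"]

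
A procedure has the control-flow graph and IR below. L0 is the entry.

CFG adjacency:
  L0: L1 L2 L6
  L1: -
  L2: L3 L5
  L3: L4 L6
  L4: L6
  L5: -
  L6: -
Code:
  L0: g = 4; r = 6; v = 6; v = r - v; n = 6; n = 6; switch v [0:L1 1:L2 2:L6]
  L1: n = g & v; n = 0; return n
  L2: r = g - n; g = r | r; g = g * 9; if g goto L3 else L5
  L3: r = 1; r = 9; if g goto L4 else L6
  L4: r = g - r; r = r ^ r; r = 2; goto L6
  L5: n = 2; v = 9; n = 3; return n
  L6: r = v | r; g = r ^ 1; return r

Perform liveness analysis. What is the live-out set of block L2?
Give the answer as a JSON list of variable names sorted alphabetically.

Per-block:
  L0: def={g,n,r,v} ue=∅
  L1: def={n} ue={g,v}
  L2: def={g,r} ue={g,n}
  L3: def={r} ue={g}
  L4: def={r} ue={g,r}
  L5: def={n,v} ue=∅
  L6: def={g,r} ue={r,v}

Backward fixpoint:
  L0 li=∅ lo={g,n,r,v}
  L1 li={g,v} lo=∅
  L2 li={g,n,v} lo={g,v}
  L3 li={g,v} lo={g,r,v}
  L4 li={g,r,v} lo={r,v}
  L5 li=∅ lo=∅
  L6 li={r,v} lo=∅

live-out(L2) = ["g", "v"]

Answer: ["g", "v"]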